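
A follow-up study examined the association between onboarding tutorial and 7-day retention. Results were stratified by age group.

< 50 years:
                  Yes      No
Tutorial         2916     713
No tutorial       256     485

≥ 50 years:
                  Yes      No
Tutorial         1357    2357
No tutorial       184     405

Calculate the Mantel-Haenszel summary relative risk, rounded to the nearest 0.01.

RR_MH = Σ(aᵢ·n₀ᵢ/nᵢ) / Σ(cᵢ·n₁ᵢ/nᵢ), with n₁ᵢ = aᵢ+bᵢ (exposed), n₀ᵢ = cᵢ+dᵢ (unexposed), nᵢ = n₁ᵢ+n₀ᵢ.
Stratum 1 (< 50 years): n₁ = 3629, n₀ = 741, n = 4370; a·n₀/n = 2916·741/4370 = 494.4522; c·n₁/n = 256·3629/4370 = 212.5913
Stratum 2 (≥ 50 years): n₁ = 3714, n₀ = 589, n = 4303; a·n₀/n = 1357·589/4303 = 185.7479; c·n₁/n = 184·3714/4303 = 158.8139
RR_MH = (494.4522 + 185.7479) / (212.5913 + 158.8139) = 680.2000 / 371.4052 = 1.83142

1.83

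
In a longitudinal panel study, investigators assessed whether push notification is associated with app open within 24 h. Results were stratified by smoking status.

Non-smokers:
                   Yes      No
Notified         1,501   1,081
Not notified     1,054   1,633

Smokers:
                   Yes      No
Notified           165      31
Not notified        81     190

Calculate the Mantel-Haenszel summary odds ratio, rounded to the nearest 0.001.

2.402

OR_MH = Σ(aᵢdᵢ/nᵢ) / Σ(bᵢcᵢ/nᵢ), where nᵢ is the stratum total.
Stratum 1 (Non-smokers): n = 5269; a·d/n = 1501·1633/5269 = 465.1989; b·c/n = 1081·1054/5269 = 216.2410
Stratum 2 (Smokers): n = 467; a·d/n = 165·190/467 = 67.1306; b·c/n = 31·81/467 = 5.3769
OR_MH = (465.1989 + 67.1306) / (216.2410 + 5.3769) = 532.3295 / 221.6179 = 2.40201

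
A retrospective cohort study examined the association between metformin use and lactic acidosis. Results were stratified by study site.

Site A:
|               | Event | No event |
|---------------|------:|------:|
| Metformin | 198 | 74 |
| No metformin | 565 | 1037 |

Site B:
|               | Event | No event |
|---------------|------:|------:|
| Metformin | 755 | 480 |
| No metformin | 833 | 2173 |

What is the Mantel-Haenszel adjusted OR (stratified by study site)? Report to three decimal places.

OR_MH = Σ(aᵢdᵢ/nᵢ) / Σ(bᵢcᵢ/nᵢ), where nᵢ is the stratum total.
Stratum 1 (Site A): n = 1874; a·d/n = 198·1037/1874 = 109.5656; b·c/n = 74·565/1874 = 22.3106
Stratum 2 (Site B): n = 4241; a·d/n = 755·2173/4241 = 386.8463; b·c/n = 480·833/4241 = 94.2797
OR_MH = (109.5656 + 386.8463) / (22.3106 + 94.2797) = 496.4119 / 116.5902 = 4.25775

4.258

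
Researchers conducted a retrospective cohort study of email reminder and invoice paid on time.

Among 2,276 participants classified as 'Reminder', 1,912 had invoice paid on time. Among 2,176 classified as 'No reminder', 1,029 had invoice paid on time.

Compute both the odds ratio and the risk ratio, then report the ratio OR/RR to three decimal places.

From the description: a = 1912, b = 364, c = 1029, d = 1147.
OR = (1912·1147)/(364·1029) = 2193064/374556 = 5.85510
Risk in exposed = 1912/2276 = 0.84007; risk in unexposed = 1029/2176 = 0.47289; RR = 1.77648
OR/RR = 5.85510 / 1.77648 = 3.29591
The outcome is not rare, so the OR lies further from 1 than the RR.

3.296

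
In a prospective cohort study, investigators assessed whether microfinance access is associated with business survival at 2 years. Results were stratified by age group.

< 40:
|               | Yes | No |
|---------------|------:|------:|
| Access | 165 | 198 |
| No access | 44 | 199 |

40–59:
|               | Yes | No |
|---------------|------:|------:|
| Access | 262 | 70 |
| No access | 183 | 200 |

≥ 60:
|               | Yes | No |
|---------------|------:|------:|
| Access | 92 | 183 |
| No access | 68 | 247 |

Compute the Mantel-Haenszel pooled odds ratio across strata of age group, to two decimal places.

3.11

OR_MH = Σ(aᵢdᵢ/nᵢ) / Σ(bᵢcᵢ/nᵢ), where nᵢ is the stratum total.
Stratum 1 (< 40): n = 606; a·d/n = 165·199/606 = 54.1832; b·c/n = 198·44/606 = 14.3762
Stratum 2 (40–59): n = 715; a·d/n = 262·200/715 = 73.2867; b·c/n = 70·183/715 = 17.9161
Stratum 3 (≥ 60): n = 590; a·d/n = 92·247/590 = 38.5153; b·c/n = 183·68/590 = 21.0915
OR_MH = (54.1832 + 73.2867 + 38.5153) / (14.3762 + 17.9161 + 21.0915) = 165.9851 / 53.3838 = 3.10928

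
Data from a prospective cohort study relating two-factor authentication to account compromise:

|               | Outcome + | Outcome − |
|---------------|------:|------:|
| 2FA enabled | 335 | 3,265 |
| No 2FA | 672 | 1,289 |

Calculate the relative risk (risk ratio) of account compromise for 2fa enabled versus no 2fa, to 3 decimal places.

Cells: a = 335, b = 3265, c = 672, d = 1289.
Risk in exposed = 335/3600 = 0.09306; risk in unexposed = 672/1961 = 0.34268.
RR = 0.09306 / 0.34268 = 0.27155
The risk is 73% lower among the exposed than among the unexposed.

0.272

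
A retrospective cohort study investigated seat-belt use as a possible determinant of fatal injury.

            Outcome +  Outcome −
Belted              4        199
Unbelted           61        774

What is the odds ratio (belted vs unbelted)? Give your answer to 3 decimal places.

0.255

Cells: a = 4, b = 199, c = 61, d = 774.
OR = (a·d)/(b·c) = (4 × 774) / (199 × 61) = 3096 / 12139 = 0.25505
Exposure is associated with lower odds of fatal injury (OR = 0.26 < 1).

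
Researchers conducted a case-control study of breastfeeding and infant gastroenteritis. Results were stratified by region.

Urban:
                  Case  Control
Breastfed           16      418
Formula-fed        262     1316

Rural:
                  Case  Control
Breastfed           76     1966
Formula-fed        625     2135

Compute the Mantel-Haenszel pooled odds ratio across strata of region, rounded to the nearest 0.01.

OR_MH = Σ(aᵢdᵢ/nᵢ) / Σ(bᵢcᵢ/nᵢ), where nᵢ is the stratum total.
Stratum 1 (Urban): n = 2012; a·d/n = 16·1316/2012 = 10.4652; b·c/n = 418·262/2012 = 54.4314
Stratum 2 (Rural): n = 4802; a·d/n = 76·2135/4802 = 33.7901; b·c/n = 1966·625/4802 = 255.8830
OR_MH = (10.4652 + 33.7901) / (54.4314 + 255.8830) = 44.2553 / 310.3144 = 0.14261

0.14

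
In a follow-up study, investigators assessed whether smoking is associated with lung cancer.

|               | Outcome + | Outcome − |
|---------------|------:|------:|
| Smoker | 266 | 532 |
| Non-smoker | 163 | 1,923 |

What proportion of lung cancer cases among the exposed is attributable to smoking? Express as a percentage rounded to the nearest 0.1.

76.6

Cells: a = 266, b = 532, c = 163, d = 1923.
Risk in exposed = 266/798 = 0.33333; risk in unexposed = 163/2086 = 0.07814.
RR = 0.33333/0.07814 = 4.26585
AR% = (RR − 1)/RR × 100 = (4.26585 − 1)/4.26585 × 100 = 76.5580%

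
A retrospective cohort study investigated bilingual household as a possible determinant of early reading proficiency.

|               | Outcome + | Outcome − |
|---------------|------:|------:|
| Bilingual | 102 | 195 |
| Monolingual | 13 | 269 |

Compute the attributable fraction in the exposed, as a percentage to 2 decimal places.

Cells: a = 102, b = 195, c = 13, d = 269.
Risk in exposed = 102/297 = 0.34343; risk in unexposed = 13/282 = 0.04610.
RR = 0.34343/0.04610 = 7.44988
AR% = (RR − 1)/RR × 100 = (7.44988 − 1)/7.44988 × 100 = 86.5770%

86.58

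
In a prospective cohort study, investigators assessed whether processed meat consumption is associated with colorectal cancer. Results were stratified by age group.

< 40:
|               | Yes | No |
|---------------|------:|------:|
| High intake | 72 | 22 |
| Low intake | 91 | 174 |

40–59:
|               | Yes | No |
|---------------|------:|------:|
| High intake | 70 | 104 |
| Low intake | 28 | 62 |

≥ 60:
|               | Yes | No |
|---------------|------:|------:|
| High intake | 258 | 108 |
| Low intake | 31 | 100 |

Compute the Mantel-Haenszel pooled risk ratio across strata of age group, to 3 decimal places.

2.227

RR_MH = Σ(aᵢ·n₀ᵢ/nᵢ) / Σ(cᵢ·n₁ᵢ/nᵢ), with n₁ᵢ = aᵢ+bᵢ (exposed), n₀ᵢ = cᵢ+dᵢ (unexposed), nᵢ = n₁ᵢ+n₀ᵢ.
Stratum 1 (< 40): n₁ = 94, n₀ = 265, n = 359; a·n₀/n = 72·265/359 = 53.1476; c·n₁/n = 91·94/359 = 23.8273
Stratum 2 (40–59): n₁ = 174, n₀ = 90, n = 264; a·n₀/n = 70·90/264 = 23.8636; c·n₁/n = 28·174/264 = 18.4545
Stratum 3 (≥ 60): n₁ = 366, n₀ = 131, n = 497; a·n₀/n = 258·131/497 = 68.0040; c·n₁/n = 31·366/497 = 22.8290
RR_MH = (53.1476 + 23.8636 + 68.0040) / (23.8273 + 18.4545 + 22.8290) = 145.0153 / 65.1108 = 2.22721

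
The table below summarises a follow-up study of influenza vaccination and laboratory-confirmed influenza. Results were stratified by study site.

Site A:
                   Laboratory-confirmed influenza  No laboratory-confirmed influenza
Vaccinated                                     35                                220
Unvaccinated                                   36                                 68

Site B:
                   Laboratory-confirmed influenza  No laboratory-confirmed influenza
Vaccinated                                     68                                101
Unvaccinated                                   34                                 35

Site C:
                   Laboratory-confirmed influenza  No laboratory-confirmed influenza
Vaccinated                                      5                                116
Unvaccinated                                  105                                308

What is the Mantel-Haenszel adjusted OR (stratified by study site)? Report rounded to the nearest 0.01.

OR_MH = Σ(aᵢdᵢ/nᵢ) / Σ(bᵢcᵢ/nᵢ), where nᵢ is the stratum total.
Stratum 1 (Site A): n = 359; a·d/n = 35·68/359 = 6.6295; b·c/n = 220·36/359 = 22.0613
Stratum 2 (Site B): n = 238; a·d/n = 68·35/238 = 10.0000; b·c/n = 101·34/238 = 14.4286
Stratum 3 (Site C): n = 534; a·d/n = 5·308/534 = 2.8839; b·c/n = 116·105/534 = 22.8090
OR_MH = (6.6295 + 10.0000 + 2.8839) / (22.0613 + 14.4286 + 22.8090) = 19.5134 / 59.2988 = 0.32907

0.33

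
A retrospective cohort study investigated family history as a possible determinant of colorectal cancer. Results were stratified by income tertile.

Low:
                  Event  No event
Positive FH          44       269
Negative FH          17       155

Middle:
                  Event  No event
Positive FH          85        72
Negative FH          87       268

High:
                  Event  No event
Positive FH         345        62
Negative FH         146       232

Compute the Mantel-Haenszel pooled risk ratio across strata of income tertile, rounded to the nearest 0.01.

RR_MH = Σ(aᵢ·n₀ᵢ/nᵢ) / Σ(cᵢ·n₁ᵢ/nᵢ), with n₁ᵢ = aᵢ+bᵢ (exposed), n₀ᵢ = cᵢ+dᵢ (unexposed), nᵢ = n₁ᵢ+n₀ᵢ.
Stratum 1 (Low): n₁ = 313, n₀ = 172, n = 485; a·n₀/n = 44·172/485 = 15.6041; c·n₁/n = 17·313/485 = 10.9711
Stratum 2 (Middle): n₁ = 157, n₀ = 355, n = 512; a·n₀/n = 85·355/512 = 58.9355; c·n₁/n = 87·157/512 = 26.6777
Stratum 3 (High): n₁ = 407, n₀ = 378, n = 785; a·n₀/n = 345·378/785 = 166.1274; c·n₁/n = 146·407/785 = 75.6968
RR_MH = (15.6041 + 58.9355 + 166.1274) / (10.9711 + 26.6777 + 75.6968) = 240.6671 / 113.3457 = 2.12330

2.12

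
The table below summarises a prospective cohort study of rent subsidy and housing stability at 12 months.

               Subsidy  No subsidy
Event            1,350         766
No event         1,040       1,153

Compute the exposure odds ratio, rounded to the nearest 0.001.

Reading the table with exposure as columns: a = 1350 (Subsidy, case), b = 1040 (Subsidy, non-case), c = 766 (No subsidy, case), d = 1153.
OR = (a·d)/(b·c) = (1350 × 1153) / (1040 × 766) = 1556550 / 796640 = 1.95389
The odds of housing stability at 12 months are about 1.95 times as high in the subsidy group.

1.954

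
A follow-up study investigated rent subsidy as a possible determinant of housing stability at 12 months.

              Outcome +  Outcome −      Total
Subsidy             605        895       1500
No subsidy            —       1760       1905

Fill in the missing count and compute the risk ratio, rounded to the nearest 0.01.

The missing cell is in the unexposed row: 1905 − 1760 = 145.
So a = 605, b = 895, c = 145, d = 1760.
RR = [a/(a+b)] / [c/(c+d)] = (605/1500) / (145/1905) = 0.40333/0.07612 = 5.29897

5.30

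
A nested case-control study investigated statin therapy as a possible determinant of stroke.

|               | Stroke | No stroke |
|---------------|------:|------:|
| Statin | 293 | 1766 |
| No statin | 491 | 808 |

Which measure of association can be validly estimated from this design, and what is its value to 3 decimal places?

0.273

Cells: a = 293, b = 1766, c = 491, d = 808.
This is a nested case-control study: participants were sampled on outcome status, so risks in the source population cannot be estimated directly — relative risk is not valid here. The odds ratio is the appropriate measure.
OR = (a·d)/(b·c) = (293 × 808) / (1766 × 491) = 236744 / 867106 = 0.27303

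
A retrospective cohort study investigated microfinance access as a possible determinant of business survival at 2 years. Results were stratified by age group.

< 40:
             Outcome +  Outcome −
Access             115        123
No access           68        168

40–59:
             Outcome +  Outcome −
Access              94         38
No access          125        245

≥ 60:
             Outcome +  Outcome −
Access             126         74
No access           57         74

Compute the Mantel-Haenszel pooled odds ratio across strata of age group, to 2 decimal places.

2.88

OR_MH = Σ(aᵢdᵢ/nᵢ) / Σ(bᵢcᵢ/nᵢ), where nᵢ is the stratum total.
Stratum 1 (< 40): n = 474; a·d/n = 115·168/474 = 40.7595; b·c/n = 123·68/474 = 17.6456
Stratum 2 (40–59): n = 502; a·d/n = 94·245/502 = 45.8765; b·c/n = 38·125/502 = 9.4622
Stratum 3 (≥ 60): n = 331; a·d/n = 126·74/331 = 28.1692; b·c/n = 74·57/331 = 12.7432
OR_MH = (40.7595 + 45.8765 + 28.1692) / (17.6456 + 9.4622 + 12.7432) = 114.8052 / 39.8509 = 2.88087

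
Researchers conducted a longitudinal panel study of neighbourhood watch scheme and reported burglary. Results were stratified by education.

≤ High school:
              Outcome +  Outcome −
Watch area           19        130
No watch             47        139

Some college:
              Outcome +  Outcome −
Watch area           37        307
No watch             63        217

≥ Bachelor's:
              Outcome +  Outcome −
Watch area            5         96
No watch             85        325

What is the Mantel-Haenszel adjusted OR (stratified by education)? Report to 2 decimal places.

0.37

OR_MH = Σ(aᵢdᵢ/nᵢ) / Σ(bᵢcᵢ/nᵢ), where nᵢ is the stratum total.
Stratum 1 (≤ High school): n = 335; a·d/n = 19·139/335 = 7.8836; b·c/n = 130·47/335 = 18.2388
Stratum 2 (Some college): n = 624; a·d/n = 37·217/624 = 12.8670; b·c/n = 307·63/624 = 30.9952
Stratum 3 (≥ Bachelor's): n = 511; a·d/n = 5·325/511 = 3.1800; b·c/n = 96·85/511 = 15.9687
OR_MH = (7.8836 + 12.8670 + 3.1800) / (18.2388 + 30.9952 + 15.9687) = 23.9306 / 65.2027 = 0.36702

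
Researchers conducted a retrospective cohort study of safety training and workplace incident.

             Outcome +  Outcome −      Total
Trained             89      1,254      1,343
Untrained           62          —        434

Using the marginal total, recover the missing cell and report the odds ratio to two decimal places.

0.43

The missing cell is in the unexposed row: 434 − 62 = 372.
So a = 89, b = 1254, c = 62, d = 372.
OR = (a·d)/(b·c) = (89 × 372) / (1254 × 62) = 33108 / 77748 = 0.42584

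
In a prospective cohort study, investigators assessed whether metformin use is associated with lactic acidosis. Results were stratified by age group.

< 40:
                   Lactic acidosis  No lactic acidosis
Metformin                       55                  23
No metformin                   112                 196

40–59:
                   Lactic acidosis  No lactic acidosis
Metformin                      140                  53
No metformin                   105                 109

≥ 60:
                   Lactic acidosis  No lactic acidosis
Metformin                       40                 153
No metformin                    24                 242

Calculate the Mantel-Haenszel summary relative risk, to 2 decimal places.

1.70

RR_MH = Σ(aᵢ·n₀ᵢ/nᵢ) / Σ(cᵢ·n₁ᵢ/nᵢ), with n₁ᵢ = aᵢ+bᵢ (exposed), n₀ᵢ = cᵢ+dᵢ (unexposed), nᵢ = n₁ᵢ+n₀ᵢ.
Stratum 1 (< 40): n₁ = 78, n₀ = 308, n = 386; a·n₀/n = 55·308/386 = 43.8860; c·n₁/n = 112·78/386 = 22.6321
Stratum 2 (40–59): n₁ = 193, n₀ = 214, n = 407; a·n₀/n = 140·214/407 = 73.6118; c·n₁/n = 105·193/407 = 49.7912
Stratum 3 (≥ 60): n₁ = 193, n₀ = 266, n = 459; a·n₀/n = 40·266/459 = 23.1808; c·n₁/n = 24·193/459 = 10.0915
RR_MH = (43.8860 + 73.6118 + 23.1808) / (22.6321 + 49.7912 + 10.0915) = 140.6786 / 82.5148 = 1.70489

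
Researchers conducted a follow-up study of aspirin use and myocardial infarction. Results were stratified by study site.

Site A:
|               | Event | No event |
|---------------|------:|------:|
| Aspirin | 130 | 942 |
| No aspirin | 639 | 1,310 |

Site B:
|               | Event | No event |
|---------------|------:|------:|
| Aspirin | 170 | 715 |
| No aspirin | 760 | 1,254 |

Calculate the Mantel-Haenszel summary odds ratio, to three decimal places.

OR_MH = Σ(aᵢdᵢ/nᵢ) / Σ(bᵢcᵢ/nᵢ), where nᵢ is the stratum total.
Stratum 1 (Site A): n = 3021; a·d/n = 130·1310/3021 = 56.3721; b·c/n = 942·639/3021 = 199.2512
Stratum 2 (Site B): n = 2899; a·d/n = 170·1254/2899 = 73.5357; b·c/n = 715·760/2899 = 187.4439
OR_MH = (56.3721 + 73.5357) / (199.2512 + 187.4439) = 129.9078 / 386.6952 = 0.33594

0.336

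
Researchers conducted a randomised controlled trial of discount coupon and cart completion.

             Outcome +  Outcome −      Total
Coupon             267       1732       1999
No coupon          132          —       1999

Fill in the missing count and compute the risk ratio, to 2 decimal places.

2.02

The missing cell is in the unexposed row: 1999 − 132 = 1867.
So a = 267, b = 1732, c = 132, d = 1867.
RR = [a/(a+b)] / [c/(c+d)] = (267/1999) / (132/1999) = 0.13357/0.06603 = 2.02273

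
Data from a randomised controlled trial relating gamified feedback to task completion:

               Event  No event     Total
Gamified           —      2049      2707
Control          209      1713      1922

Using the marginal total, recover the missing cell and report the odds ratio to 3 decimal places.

The missing cell is in the exposed row: 2707 − 2049 = 658.
So a = 658, b = 2049, c = 209, d = 1713.
OR = (a·d)/(b·c) = (658 × 1713) / (2049 × 209) = 1127154 / 428241 = 2.63206

2.632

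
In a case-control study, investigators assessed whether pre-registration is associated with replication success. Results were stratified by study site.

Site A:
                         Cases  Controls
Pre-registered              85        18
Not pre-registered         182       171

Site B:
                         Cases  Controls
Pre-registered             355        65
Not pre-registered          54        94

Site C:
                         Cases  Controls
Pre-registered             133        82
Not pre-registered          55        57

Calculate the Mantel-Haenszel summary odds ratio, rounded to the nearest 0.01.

4.19

OR_MH = Σ(aᵢdᵢ/nᵢ) / Σ(bᵢcᵢ/nᵢ), where nᵢ is the stratum total.
Stratum 1 (Site A): n = 456; a·d/n = 85·171/456 = 31.8750; b·c/n = 18·182/456 = 7.1842
Stratum 2 (Site B): n = 568; a·d/n = 355·94/568 = 58.7500; b·c/n = 65·54/568 = 6.1796
Stratum 3 (Site C): n = 327; a·d/n = 133·57/327 = 23.1835; b·c/n = 82·55/327 = 13.7920
OR_MH = (31.8750 + 58.7500 + 23.1835) / (7.1842 + 6.1796 + 13.7920) = 113.8085 / 27.1558 = 4.19094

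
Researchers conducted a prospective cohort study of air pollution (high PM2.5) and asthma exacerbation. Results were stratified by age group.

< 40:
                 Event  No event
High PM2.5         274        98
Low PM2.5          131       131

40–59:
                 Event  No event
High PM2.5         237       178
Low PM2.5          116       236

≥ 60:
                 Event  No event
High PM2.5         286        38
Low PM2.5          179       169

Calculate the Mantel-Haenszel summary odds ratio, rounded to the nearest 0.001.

3.516

OR_MH = Σ(aᵢdᵢ/nᵢ) / Σ(bᵢcᵢ/nᵢ), where nᵢ is the stratum total.
Stratum 1 (< 40): n = 634; a·d/n = 274·131/634 = 56.6151; b·c/n = 98·131/634 = 20.2492
Stratum 2 (40–59): n = 767; a·d/n = 237·236/767 = 72.9231; b·c/n = 178·116/767 = 26.9205
Stratum 3 (≥ 60): n = 672; a·d/n = 286·169/672 = 71.9256; b·c/n = 38·179/672 = 10.1220
OR_MH = (56.6151 + 72.9231 + 71.9256) / (20.2492 + 26.9205 + 10.1220) = 201.4638 / 57.2917 = 3.51646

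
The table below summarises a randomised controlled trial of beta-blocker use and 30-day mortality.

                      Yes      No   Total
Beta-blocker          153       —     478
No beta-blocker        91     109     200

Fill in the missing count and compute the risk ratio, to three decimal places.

0.703

The missing cell is in the exposed row: 478 − 153 = 325.
So a = 153, b = 325, c = 91, d = 109.
RR = [a/(a+b)] / [c/(c+d)] = (153/478) / (91/200) = 0.32008/0.45500 = 0.70348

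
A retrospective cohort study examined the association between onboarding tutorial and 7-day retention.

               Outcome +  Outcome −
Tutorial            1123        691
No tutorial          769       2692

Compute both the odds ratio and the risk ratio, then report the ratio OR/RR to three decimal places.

2.042

Cells: a = 1123, b = 691, c = 769, d = 2692.
OR = (1123·2692)/(691·769) = 3023116/531379 = 5.68919
Risk in exposed = 1123/1814 = 0.61907; risk in unexposed = 769/3461 = 0.22219; RR = 2.78623
OR/RR = 5.68919 / 2.78623 = 2.04189
The outcome is not rare, so the OR lies further from 1 than the RR.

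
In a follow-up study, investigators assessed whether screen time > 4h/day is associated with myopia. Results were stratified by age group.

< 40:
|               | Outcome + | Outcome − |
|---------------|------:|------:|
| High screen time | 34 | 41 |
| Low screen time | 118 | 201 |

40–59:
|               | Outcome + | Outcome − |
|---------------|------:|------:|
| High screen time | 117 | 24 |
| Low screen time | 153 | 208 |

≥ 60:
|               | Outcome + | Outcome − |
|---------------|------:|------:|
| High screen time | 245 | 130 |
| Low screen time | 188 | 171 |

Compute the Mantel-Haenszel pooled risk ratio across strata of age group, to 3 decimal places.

1.434

RR_MH = Σ(aᵢ·n₀ᵢ/nᵢ) / Σ(cᵢ·n₁ᵢ/nᵢ), with n₁ᵢ = aᵢ+bᵢ (exposed), n₀ᵢ = cᵢ+dᵢ (unexposed), nᵢ = n₁ᵢ+n₀ᵢ.
Stratum 1 (< 40): n₁ = 75, n₀ = 319, n = 394; a·n₀/n = 34·319/394 = 27.5279; c·n₁/n = 118·75/394 = 22.4619
Stratum 2 (40–59): n₁ = 141, n₀ = 361, n = 502; a·n₀/n = 117·361/502 = 84.1375; c·n₁/n = 153·141/502 = 42.9741
Stratum 3 (≥ 60): n₁ = 375, n₀ = 359, n = 734; a·n₀/n = 245·359/734 = 119.8297; c·n₁/n = 188·375/734 = 96.0490
RR_MH = (27.5279 + 84.1375 + 119.8297) / (22.4619 + 42.9741 + 96.0490) = 231.4951 / 161.4851 = 1.43354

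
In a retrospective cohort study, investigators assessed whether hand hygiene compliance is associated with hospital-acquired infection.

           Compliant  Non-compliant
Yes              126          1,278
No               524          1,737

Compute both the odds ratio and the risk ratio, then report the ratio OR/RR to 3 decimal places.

0.715

Reading the table with exposure as columns: a = 126 (Compliant, case), b = 524 (Compliant, non-case), c = 1278 (Non-compliant, case), d = 1737.
OR = (126·1737)/(524·1278) = 218862/669672 = 0.32682
Risk in exposed = 126/650 = 0.19385; risk in unexposed = 1278/3015 = 0.42388; RR = 0.45731
OR/RR = 0.32682 / 0.45731 = 0.71465
The outcome is not rare, so the OR lies further from 1 than the RR.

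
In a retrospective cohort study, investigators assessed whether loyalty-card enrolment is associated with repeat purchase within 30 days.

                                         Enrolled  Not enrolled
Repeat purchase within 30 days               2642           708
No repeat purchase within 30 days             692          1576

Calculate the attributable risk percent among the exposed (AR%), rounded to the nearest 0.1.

60.9

Reading the table with exposure as columns: a = 2642 (Enrolled, case), b = 692 (Enrolled, non-case), c = 708 (Not enrolled, case), d = 1576.
Risk in exposed = 2642/3334 = 0.79244; risk in unexposed = 708/2284 = 0.30998.
RR = 0.79244/0.30998 = 2.55641
AR% = (RR − 1)/RR × 100 = (2.55641 − 1)/2.55641 × 100 = 60.8826%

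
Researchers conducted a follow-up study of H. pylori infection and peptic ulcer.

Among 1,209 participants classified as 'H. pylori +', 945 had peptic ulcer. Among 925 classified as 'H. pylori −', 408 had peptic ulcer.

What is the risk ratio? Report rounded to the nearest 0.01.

From the description: a = 945, b = 264, c = 408, d = 517.
Risk in exposed = 945/1209 = 0.78164; risk in unexposed = 408/925 = 0.44108.
RR = 0.78164 / 0.44108 = 1.77210
The risk among the exposed is 1.77 times that among the unexposed.

1.77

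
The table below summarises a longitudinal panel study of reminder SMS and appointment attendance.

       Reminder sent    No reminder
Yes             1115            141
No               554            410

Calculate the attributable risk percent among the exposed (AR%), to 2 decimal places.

Reading the table with exposure as columns: a = 1115 (Reminder sent, case), b = 554 (Reminder sent, non-case), c = 141 (No reminder, case), d = 410.
Risk in exposed = 1115/1669 = 0.66806; risk in unexposed = 141/551 = 0.25590.
RR = 0.66806/0.25590 = 2.61066
AR% = (RR − 1)/RR × 100 = (2.61066 − 1)/2.61066 × 100 = 61.6956%

61.70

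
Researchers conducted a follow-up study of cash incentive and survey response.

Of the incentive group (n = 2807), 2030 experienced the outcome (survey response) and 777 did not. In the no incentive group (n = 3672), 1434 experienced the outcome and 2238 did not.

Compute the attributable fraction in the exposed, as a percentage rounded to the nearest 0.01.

46.00

From the description: a = 2030, b = 777, c = 1434, d = 2238.
Risk in exposed = 2030/2807 = 0.72319; risk in unexposed = 1434/3672 = 0.39052.
RR = 0.72319/0.39052 = 1.85186
AR% = (RR − 1)/RR × 100 = (1.85186 − 1)/1.85186 × 100 = 46.0001%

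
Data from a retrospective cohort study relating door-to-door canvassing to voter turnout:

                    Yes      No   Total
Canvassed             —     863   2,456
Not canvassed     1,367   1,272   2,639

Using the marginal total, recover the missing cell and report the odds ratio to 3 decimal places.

The missing cell is in the exposed row: 2456 − 863 = 1593.
So a = 1593, b = 863, c = 1367, d = 1272.
OR = (a·d)/(b·c) = (1593 × 1272) / (863 × 1367) = 2026296 / 1179721 = 1.71761

1.718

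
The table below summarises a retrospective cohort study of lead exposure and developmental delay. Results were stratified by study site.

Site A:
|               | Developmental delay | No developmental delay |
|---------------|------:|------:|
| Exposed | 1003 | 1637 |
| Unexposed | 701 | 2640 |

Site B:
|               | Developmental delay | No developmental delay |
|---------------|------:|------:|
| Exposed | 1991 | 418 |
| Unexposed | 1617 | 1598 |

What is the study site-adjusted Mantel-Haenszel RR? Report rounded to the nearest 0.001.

RR_MH = Σ(aᵢ·n₀ᵢ/nᵢ) / Σ(cᵢ·n₁ᵢ/nᵢ), with n₁ᵢ = aᵢ+bᵢ (exposed), n₀ᵢ = cᵢ+dᵢ (unexposed), nᵢ = n₁ᵢ+n₀ᵢ.
Stratum 1 (Site A): n₁ = 2640, n₀ = 3341, n = 5981; a·n₀/n = 1003·3341/5981 = 560.2780; c·n₁/n = 701·2640/5981 = 309.4198
Stratum 2 (Site B): n₁ = 2409, n₀ = 3215, n = 5624; a·n₀/n = 1991·3215/5624 = 1138.1695; c·n₁/n = 1617·2409/5624 = 692.6303
RR_MH = (560.2780 + 1138.1695) / (309.4198 + 692.6303) = 1698.4475 / 1002.0502 = 1.69497

1.695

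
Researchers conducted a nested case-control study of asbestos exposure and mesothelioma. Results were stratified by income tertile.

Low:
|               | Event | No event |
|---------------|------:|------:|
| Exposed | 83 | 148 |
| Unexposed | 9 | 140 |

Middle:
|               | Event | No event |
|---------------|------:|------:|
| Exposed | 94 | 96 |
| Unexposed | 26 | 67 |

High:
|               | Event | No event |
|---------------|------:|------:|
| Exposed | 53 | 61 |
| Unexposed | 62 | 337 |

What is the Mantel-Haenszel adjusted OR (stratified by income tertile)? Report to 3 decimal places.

4.450

OR_MH = Σ(aᵢdᵢ/nᵢ) / Σ(bᵢcᵢ/nᵢ), where nᵢ is the stratum total.
Stratum 1 (Low): n = 380; a·d/n = 83·140/380 = 30.5789; b·c/n = 148·9/380 = 3.5053
Stratum 2 (Middle): n = 283; a·d/n = 94·67/283 = 22.2544; b·c/n = 96·26/283 = 8.8198
Stratum 3 (High): n = 513; a·d/n = 53·337/513 = 34.8168; b·c/n = 61·62/513 = 7.3723
OR_MH = (30.5789 + 22.2544 + 34.8168) / (3.5053 + 8.8198 + 7.3723) = 87.6501 / 19.6974 = 4.44984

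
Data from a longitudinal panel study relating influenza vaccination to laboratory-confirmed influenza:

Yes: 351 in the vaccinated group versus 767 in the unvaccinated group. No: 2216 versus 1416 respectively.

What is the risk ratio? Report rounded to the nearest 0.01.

From the description: a = 351, b = 2216, c = 767, d = 1416.
Risk in exposed = 351/2567 = 0.13674; risk in unexposed = 767/2183 = 0.35135.
RR = 0.13674 / 0.35135 = 0.38917
The risk is 61% lower among the exposed than among the unexposed.

0.39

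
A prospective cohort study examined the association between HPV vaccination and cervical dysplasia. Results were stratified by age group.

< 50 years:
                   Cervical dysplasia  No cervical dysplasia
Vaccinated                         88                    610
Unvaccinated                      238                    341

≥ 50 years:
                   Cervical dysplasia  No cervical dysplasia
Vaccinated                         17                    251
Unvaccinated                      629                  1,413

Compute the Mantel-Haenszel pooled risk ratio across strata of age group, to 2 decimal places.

RR_MH = Σ(aᵢ·n₀ᵢ/nᵢ) / Σ(cᵢ·n₁ᵢ/nᵢ), with n₁ᵢ = aᵢ+bᵢ (exposed), n₀ᵢ = cᵢ+dᵢ (unexposed), nᵢ = n₁ᵢ+n₀ᵢ.
Stratum 1 (< 50 years): n₁ = 698, n₀ = 579, n = 1277; a·n₀/n = 88·579/1277 = 39.8998; c·n₁/n = 238·698/1277 = 130.0893
Stratum 2 (≥ 50 years): n₁ = 268, n₀ = 2042, n = 2310; a·n₀/n = 17·2042/2310 = 15.0277; c·n₁/n = 629·268/2310 = 72.9749
RR_MH = (39.8998 + 15.0277) / (130.0893 + 72.9749) = 54.9275 / 203.0642 = 0.27049

0.27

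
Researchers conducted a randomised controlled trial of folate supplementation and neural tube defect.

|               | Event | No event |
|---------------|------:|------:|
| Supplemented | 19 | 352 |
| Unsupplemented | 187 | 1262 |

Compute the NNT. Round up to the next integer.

13

Risk in treated group = 19/371 = 0.05121; risk in control = 187/1449 = 0.12905.
Absolute risk reduction = 0.12905 − 0.05121 = 0.07784
NNT = 1 / ARR = 1 / 0.07784 = 12.847 → round up → 13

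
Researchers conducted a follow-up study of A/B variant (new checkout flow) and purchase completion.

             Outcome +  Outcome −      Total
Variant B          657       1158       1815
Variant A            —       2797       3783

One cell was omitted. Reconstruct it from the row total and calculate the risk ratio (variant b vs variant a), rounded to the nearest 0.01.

The missing cell is in the unexposed row: 3783 − 2797 = 986.
So a = 657, b = 1158, c = 986, d = 2797.
RR = [a/(a+b)] / [c/(c+d)] = (657/1815) / (986/3783) = 0.36198/0.26064 = 1.38883

1.39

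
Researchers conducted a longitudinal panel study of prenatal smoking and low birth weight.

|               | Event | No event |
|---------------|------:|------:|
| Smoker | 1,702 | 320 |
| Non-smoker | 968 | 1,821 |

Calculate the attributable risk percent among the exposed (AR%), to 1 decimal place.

58.8

Cells: a = 1702, b = 320, c = 968, d = 1821.
Risk in exposed = 1702/2022 = 0.84174; risk in unexposed = 968/2789 = 0.34708.
RR = 0.84174/0.34708 = 2.42522
AR% = (RR − 1)/RR × 100 = (2.42522 − 1)/2.42522 × 100 = 58.7667%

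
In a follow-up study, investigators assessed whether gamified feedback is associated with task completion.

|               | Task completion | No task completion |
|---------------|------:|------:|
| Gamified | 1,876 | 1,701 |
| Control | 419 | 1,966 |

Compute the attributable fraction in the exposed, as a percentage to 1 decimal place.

66.5

Cells: a = 1876, b = 1701, c = 419, d = 1966.
Risk in exposed = 1876/3577 = 0.52446; risk in unexposed = 419/2385 = 0.17568.
RR = 0.52446/0.17568 = 2.98530
AR% = (RR − 1)/RR × 100 = (2.98530 − 1)/2.98530 × 100 = 66.5026%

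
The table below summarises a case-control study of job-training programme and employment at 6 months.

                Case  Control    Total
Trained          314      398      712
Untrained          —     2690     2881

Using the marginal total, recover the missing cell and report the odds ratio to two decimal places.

The missing cell is in the unexposed row: 2881 − 2690 = 191.
So a = 314, b = 398, c = 191, d = 2690.
OR = (a·d)/(b·c) = (314 × 2690) / (398 × 191) = 844660 / 76018 = 11.11132

11.11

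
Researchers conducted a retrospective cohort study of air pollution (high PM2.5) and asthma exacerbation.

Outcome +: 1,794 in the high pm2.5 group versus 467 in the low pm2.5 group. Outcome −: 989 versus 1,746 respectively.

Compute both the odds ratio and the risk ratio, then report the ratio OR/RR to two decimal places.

2.22

From the description: a = 1794, b = 989, c = 467, d = 1746.
OR = (1794·1746)/(989·467) = 3132324/461863 = 6.78193
Risk in exposed = 1794/2783 = 0.64463; risk in unexposed = 467/2213 = 0.21103; RR = 3.05474
OR/RR = 6.78193 / 3.05474 = 2.22014
The outcome is not rare, so the OR lies further from 1 than the RR.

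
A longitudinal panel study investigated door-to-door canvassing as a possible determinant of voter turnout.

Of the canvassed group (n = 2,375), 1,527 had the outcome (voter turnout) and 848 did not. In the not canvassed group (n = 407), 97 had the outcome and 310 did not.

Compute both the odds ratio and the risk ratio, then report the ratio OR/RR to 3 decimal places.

From the description: a = 1527, b = 848, c = 97, d = 310.
OR = (1527·310)/(848·97) = 473370/82256 = 5.75484
Risk in exposed = 1527/2375 = 0.64295; risk in unexposed = 97/407 = 0.23833; RR = 2.69773
OR/RR = 5.75484 / 2.69773 = 2.13322
The outcome is not rare, so the OR lies further from 1 than the RR.

2.133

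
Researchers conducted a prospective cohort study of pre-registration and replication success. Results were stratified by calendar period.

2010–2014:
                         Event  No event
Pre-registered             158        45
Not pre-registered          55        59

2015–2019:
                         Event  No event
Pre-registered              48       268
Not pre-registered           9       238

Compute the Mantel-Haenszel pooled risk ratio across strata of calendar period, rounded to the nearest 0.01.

1.93

RR_MH = Σ(aᵢ·n₀ᵢ/nᵢ) / Σ(cᵢ·n₁ᵢ/nᵢ), with n₁ᵢ = aᵢ+bᵢ (exposed), n₀ᵢ = cᵢ+dᵢ (unexposed), nᵢ = n₁ᵢ+n₀ᵢ.
Stratum 1 (2010–2014): n₁ = 203, n₀ = 114, n = 317; a·n₀/n = 158·114/317 = 56.8202; c·n₁/n = 55·203/317 = 35.2208
Stratum 2 (2015–2019): n₁ = 316, n₀ = 247, n = 563; a·n₀/n = 48·247/563 = 21.0586; c·n₁/n = 9·316/563 = 5.0515
RR_MH = (56.8202 + 21.0586) / (35.2208 + 5.0515) = 77.8788 / 40.2723 = 1.93380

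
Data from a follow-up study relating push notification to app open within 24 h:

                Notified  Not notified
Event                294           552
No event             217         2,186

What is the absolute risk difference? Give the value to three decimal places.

Reading the table with exposure as columns: a = 294 (Notified, case), b = 217 (Notified, non-case), c = 552 (Not notified, case), d = 2186.
Risk in exposed = 294/511 = 0.575342; risk in unexposed = 552/2738 = 0.201607.
Risk difference = 0.575342 − 0.201607 = 0.373735

0.374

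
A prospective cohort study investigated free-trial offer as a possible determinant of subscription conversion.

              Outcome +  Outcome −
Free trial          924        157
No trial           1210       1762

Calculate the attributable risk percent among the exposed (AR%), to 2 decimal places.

Cells: a = 924, b = 157, c = 1210, d = 1762.
Risk in exposed = 924/1081 = 0.85476; risk in unexposed = 1210/2972 = 0.40713.
RR = 0.85476/0.40713 = 2.09947
AR% = (RR − 1)/RR × 100 = (2.09947 − 1)/2.09947 × 100 = 52.3689%

52.37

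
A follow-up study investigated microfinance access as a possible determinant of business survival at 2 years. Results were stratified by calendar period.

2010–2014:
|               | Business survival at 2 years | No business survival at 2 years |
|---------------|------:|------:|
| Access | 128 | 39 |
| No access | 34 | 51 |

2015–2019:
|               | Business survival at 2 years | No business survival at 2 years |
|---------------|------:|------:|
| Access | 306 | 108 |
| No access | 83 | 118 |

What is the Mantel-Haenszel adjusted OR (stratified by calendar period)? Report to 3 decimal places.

OR_MH = Σ(aᵢdᵢ/nᵢ) / Σ(bᵢcᵢ/nᵢ), where nᵢ is the stratum total.
Stratum 1 (2010–2014): n = 252; a·d/n = 128·51/252 = 25.9048; b·c/n = 39·34/252 = 5.2619
Stratum 2 (2015–2019): n = 615; a·d/n = 306·118/615 = 58.7122; b·c/n = 108·83/615 = 14.5756
OR_MH = (25.9048 + 58.7122) / (5.2619 + 14.5756) = 84.6170 / 19.8375 = 4.26550

4.266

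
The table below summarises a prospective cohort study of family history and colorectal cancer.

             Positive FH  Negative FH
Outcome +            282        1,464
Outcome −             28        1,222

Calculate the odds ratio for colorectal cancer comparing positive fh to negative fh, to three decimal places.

Reading the table with exposure as columns: a = 282 (Positive FH, case), b = 28 (Positive FH, non-case), c = 1464 (Negative FH, case), d = 1222.
OR = (a·d)/(b·c) = (282 × 1222) / (28 × 1464) = 344604 / 40992 = 8.40662
The odds of colorectal cancer are about 8.41 times as high in the positive fh group.

8.407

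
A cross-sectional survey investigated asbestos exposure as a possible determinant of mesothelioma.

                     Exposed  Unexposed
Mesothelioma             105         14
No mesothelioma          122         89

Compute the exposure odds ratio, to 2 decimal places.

5.47

Reading the table with exposure as columns: a = 105 (Exposed, case), b = 122 (Exposed, non-case), c = 14 (Unexposed, case), d = 89.
OR = (a·d)/(b·c) = (105 × 89) / (122 × 14) = 9345 / 1708 = 5.47131
The odds of mesothelioma are about 5.47 times as high in the exposed group.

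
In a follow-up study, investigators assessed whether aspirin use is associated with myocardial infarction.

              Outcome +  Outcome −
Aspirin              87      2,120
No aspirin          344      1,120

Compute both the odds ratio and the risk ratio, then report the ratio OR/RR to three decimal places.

Cells: a = 87, b = 2120, c = 344, d = 1120.
OR = (87·1120)/(2120·344) = 97440/729280 = 0.13361
Risk in exposed = 87/2207 = 0.03942; risk in unexposed = 344/1464 = 0.23497; RR = 0.16776
OR/RR = 0.13361 / 0.16776 = 0.79642
The outcome is not rare, so the OR lies further from 1 than the RR.

0.796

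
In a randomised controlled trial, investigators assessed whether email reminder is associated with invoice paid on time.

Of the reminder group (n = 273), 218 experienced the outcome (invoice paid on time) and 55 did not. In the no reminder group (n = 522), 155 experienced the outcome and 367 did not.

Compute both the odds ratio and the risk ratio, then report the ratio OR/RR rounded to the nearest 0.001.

3.490

From the description: a = 218, b = 55, c = 155, d = 367.
OR = (218·367)/(55·155) = 80006/8525 = 9.38487
Risk in exposed = 218/273 = 0.79853; risk in unexposed = 155/522 = 0.29693; RR = 2.68926
OR/RR = 9.38487 / 2.68926 = 3.48976
The outcome is not rare, so the OR lies further from 1 than the RR.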